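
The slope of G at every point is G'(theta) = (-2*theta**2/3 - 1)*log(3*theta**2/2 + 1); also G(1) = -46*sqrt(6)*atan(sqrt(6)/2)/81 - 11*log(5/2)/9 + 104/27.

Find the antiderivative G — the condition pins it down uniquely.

G(theta) = -2*theta**3*log(3*theta**2/2 + 1)/9 + 4*theta**3/27 - theta*log(3*theta**2/2 + 1) + 46*theta/27 - 46*sqrt(6)*atan(sqrt(6)*theta/2)/81 + 2

For G(theta) to be correct, d/dtheta[G] must agree with the stated G'(theta) identically.
A general antiderivative is 4*theta**3/27 + 46*theta/27 + (-2*theta**3/9 - theta)*log(3*theta**2/2 + 1) - 46*sqrt(6)*atan(sqrt(6)*theta/2)/81 + C.
The condition gives C = -46*sqrt(6)*atan(sqrt(6)/2)/81 - 11*log(5/2)/9 + 104/27 - (-46*sqrt(6)*atan(sqrt(6)/2)/81 - 11*log(5/2)/9 + 50/27) = 2.
So G(theta) = -2*theta**3*log(3*theta**2/2 + 1)/9 + 4*theta**3/27 - theta*log(3*theta**2/2 + 1) + 46*theta/27 - 46*sqrt(6)*atan(sqrt(6)*theta/2)/81 + 2.
Check: d/dtheta[-2*theta**3*log(3*theta**2/2 + 1)/9 + 4*theta**3/27 - theta*log(3*theta**2/2 + 1) + 46*theta/27 - 46*sqrt(6)*atan(sqrt(6)*theta/2)/81 + 2] = -2*theta**2*log(3*theta**2/2 + 1)/3 - log(3*theta**2/2 + 1), which equals G'(theta).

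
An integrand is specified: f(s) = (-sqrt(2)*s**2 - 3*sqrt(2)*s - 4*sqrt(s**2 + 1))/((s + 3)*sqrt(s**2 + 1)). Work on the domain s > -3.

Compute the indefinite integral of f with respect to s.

F(s) = -sqrt(2)*sqrt(s**2 + 1) - 4*log(2*s + 6) + C

Any candidate F(s) must reproduce f(s) exactly when differentiated.
Check: d/ds[-sqrt(2)*sqrt(s**2 + 1) - 4*log(2*s + 6)] = (-sqrt(2)*s**2 - 3*sqrt(2)*s - 4*sqrt(s**2 + 1))/(s*sqrt(s**2 + 1) + 3*sqrt(s**2 + 1)), which equals f(s).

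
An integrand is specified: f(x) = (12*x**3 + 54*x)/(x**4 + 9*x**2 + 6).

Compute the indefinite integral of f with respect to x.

F(x) = 3*log(x**4/3 + 3*x**2 + 2) + C

f matches the chain-rule pattern g'(h)*h' with inner function h(x) = x**4/3 + 3*x**2 + 2; substituting u = h(x) collapses the integral.
Check: d/dx[3*log(x**4/3 + 3*x**2 + 2)] = (12*x**3 + 54*x)/(x**4 + 9*x**2 + 6) = f(x).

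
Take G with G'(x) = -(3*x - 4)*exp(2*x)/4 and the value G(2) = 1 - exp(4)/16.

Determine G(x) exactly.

Recognize the product-rule pattern: G'(x) = u'v + uv' with u = 11/16 - 3*x/8, v = exp(2*x), so integration by parts undoes it.
A general antiderivative is (11 - 6*x)*exp(2*x)/16 + C.
The condition gives C = 1 - exp(4)/16 - (-exp(4)/16) = 1.
So G(x) = -3*x*exp(2*x)/8 + 11*exp(2*x)/16 + 1.
Check: d/dx[-3*x*exp(2*x)/8 + 11*exp(2*x)/16 + 1] = -3*x*exp(2*x)/4 + exp(2*x), which equals G'(x).

G(x) = -3*x*exp(2*x)/8 + 11*exp(2*x)/16 + 1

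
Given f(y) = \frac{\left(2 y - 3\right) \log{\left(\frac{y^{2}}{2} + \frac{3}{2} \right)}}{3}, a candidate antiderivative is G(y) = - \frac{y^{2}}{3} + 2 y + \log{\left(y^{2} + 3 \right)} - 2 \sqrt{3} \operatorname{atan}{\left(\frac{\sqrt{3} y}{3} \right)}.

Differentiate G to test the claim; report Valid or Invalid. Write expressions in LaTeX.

d/dy[G] = \frac{- 2 y^{3} + 6 y^{2}}{3 y^{2} + 9}
d/dy[G] - f(y) = \frac{- 2 y^{3} \log{\left(y^{2} + 3 \right)} - 2 y^{3} + 2 y^{3} \log{\left(2 \right)} + 3 y^{2} \log{\left(y^{2} + 3 \right)} - 3 y^{2} \log{\left(2 \right)} + 6 y^{2} - 6 y \log{\left(y^{2} + 3 \right)} + 6 y \log{\left(2 \right)} + 9 \log{\left(y^{2} + 3 \right)} - 9 \log{\left(2 \right)}}{3 y^{2} + 9} != 0.

Invalid: d/dy[G] - f = \frac{- 2 y^{3} \log{\left(y^{2} + 3 \right)} - 2 y^{3} + 2 y^{3} \log{\left(2 \right)} + 3 y^{2} \log{\left(y^{2} + 3 \right)} - 3 y^{2} \log{\left(2 \right)} + 6 y^{2} - 6 y \log{\left(y^{2} + 3 \right)} + 6 y \log{\left(2 \right)} + 9 \log{\left(y^{2} + 3 \right)} - 9 \log{\left(2 \right)}}{3 y^{2} + 9}, which is not 0.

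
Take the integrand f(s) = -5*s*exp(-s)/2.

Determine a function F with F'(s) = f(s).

An antiderivative is F(s) = 5*(s + 1)*exp(-s)/2.

Recognize the product-rule pattern: f = u'v + uv' with u = 5*s/2 + 5/2, v = exp(-s), so integration by parts undoes it.
Check: d/ds[5*(s + 1)*exp(-s)/2] = -5*s*exp(-s)/2 = f(s).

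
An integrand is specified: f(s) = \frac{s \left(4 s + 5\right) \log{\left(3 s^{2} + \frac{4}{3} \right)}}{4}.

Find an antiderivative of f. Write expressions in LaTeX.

An antiderivative is F(s) = \frac{216 s^{3} \log{\left(3 s^{2} + \frac{4}{3} \right)} - 144 s^{3} + 405 s^{2} \log{\left(3 s^{2} + \frac{4}{3} \right)} - 405 s^{2} + 192 s + 180 \log{\left(s^{2} + \frac{4}{9} \right)} - 128 \operatorname{atan}{\left(\frac{3 s}{2} \right)}}{648}.

Check any antiderivative F(s) by computing F'(s) and comparing it with f(s).
Check: d/ds[\frac{216 s^{3} \log{\left(3 s^{2} + \frac{4}{3} \right)} - 144 s^{3} + 405 s^{2} \log{\left(3 s^{2} + \frac{4}{3} \right)} - 405 s^{2} + 192 s + 180 \log{\left(s^{2} + \frac{4}{9} \right)} - 128 \operatorname{atan}{\left(\frac{3 s}{2} \right)}}{648}] = s^{2} \log{\left(3 s^{2} + \frac{4}{3} \right)} + \frac{5 s \log{\left(3 s^{2} + \frac{4}{3} \right)}}{4}, which equals f(s).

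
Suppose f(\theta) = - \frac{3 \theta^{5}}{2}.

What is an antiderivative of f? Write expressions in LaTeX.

An antiderivative F(\theta) passes only if d/d\theta[F] lands on f(\theta) exactly.
Check: d/d\theta[- \frac{\theta^{6}}{4}] = - \frac{3 \theta^{5}}{2} = f(\theta).

An antiderivative is F(\theta) = - \frac{\theta^{6}}{4}.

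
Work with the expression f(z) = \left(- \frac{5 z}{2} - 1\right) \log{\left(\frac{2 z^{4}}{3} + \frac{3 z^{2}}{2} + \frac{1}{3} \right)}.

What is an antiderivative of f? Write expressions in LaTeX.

An antiderivative is F(z) = \frac{40 z^{2} + 4 z \left(- 5 z - 4\right) \log{\left(\frac{2 z^{4}}{3} + \frac{3 z^{2}}{2} + \frac{1}{3} \right)} + 64 z - 5 \log{\left(z^{2} + \frac{1}{4} \right)} - 40 \log{\left(z^{2} + 2 \right)} - 16 \operatorname{atan}{\left(2 z \right)} - 32 \sqrt{2} \operatorname{atan}{\left(\frac{\sqrt{2} z}{2} \right)}}{16}.

For F(z) to be correct the identity F'(z) - f(z) = 0 must hold.
Check: d/dz[\frac{40 z^{2} + 4 z \left(- 5 z - 4\right) \log{\left(\frac{2 z^{4}}{3} + \frac{3 z^{2}}{2} + \frac{1}{3} \right)} + 64 z - 5 \log{\left(z^{2} + \frac{1}{4} \right)} - 40 \log{\left(z^{2} + 2 \right)} - 16 \operatorname{atan}{\left(2 z \right)} - 32 \sqrt{2} \operatorname{atan}{\left(\frac{\sqrt{2} z}{2} \right)}}{16}] = - \frac{5 z \log{\left(4 z^{4} + 9 z^{2} + 2 \right)}}{2} + \frac{5 z \log{\left(6 \right)}}{2} - \log{\left(4 z^{4} + 9 z^{2} + 2 \right)} + \log{\left(6 \right)}, which equals f(z).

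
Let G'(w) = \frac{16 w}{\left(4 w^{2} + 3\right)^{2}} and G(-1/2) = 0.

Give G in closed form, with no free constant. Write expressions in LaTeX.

G'(w) matches the chain-rule pattern g'(h)*h' with inner function h(w) = 4 w^{2} + 3; substituting u = h(w) collapses the integral.
A general antiderivative is - \frac{2}{4 w^{2} + 3} + C.
The condition gives C = 0 - (- \frac{1}{2}) = \frac{1}{2}.
So G(w) = \frac{4 w^{2} - 1}{2 \left(4 w^{2} + 3\right)}.
Check: d/dw[\frac{4 w^{2} - 1}{2 \left(4 w^{2} + 3\right)}] = \frac{16 w}{16 w^{4} + 24 w^{2} + 9}, which equals G'(w).

G(w) = \frac{4 w^{2} - 1}{2 \left(4 w^{2} + 3\right)}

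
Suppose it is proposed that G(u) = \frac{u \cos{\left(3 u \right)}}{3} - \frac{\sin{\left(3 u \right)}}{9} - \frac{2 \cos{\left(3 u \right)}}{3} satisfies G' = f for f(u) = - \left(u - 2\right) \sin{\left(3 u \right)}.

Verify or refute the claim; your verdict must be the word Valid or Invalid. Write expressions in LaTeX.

Valid - differentiating G returns exactly f.

d/du[G] = - u \sin{\left(3 u \right)} + 2 \sin{\left(3 u \right)}
This equals f(u) exactly, so the claim holds.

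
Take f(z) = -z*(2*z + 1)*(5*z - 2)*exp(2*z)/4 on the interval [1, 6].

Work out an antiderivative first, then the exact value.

Antiderivative: F(z) = -(5*z**3 - 7*z**2 + 6*z - 3)*exp(2*z)/4; value = -861*exp(12)/4 + exp(2)/4

Recognize the product-rule pattern: f = u'v + uv' with u = -5*z**3/4 + 7*z**2/4 - 3*z/2 + 3/4, v = exp(2*z), so integration by parts undoes it.
F(z) = -(5*z**3 - 7*z**2 + 6*z - 3)*exp(2*z)/4 is an antiderivative of f.
Check: d/dz[-(5*z**3 - 7*z**2 + 6*z - 3)*exp(2*z)/4] = -5*z**3*exp(2*z)/2 - z**2*exp(2*z)/4 + z*exp(2*z)/2, which equals f(z).
F(6) = -861*exp(12)/4; F(1) = -exp(2)/4.
Integral = F(6) - F(1) = -861*exp(12)/4 + exp(2)/4.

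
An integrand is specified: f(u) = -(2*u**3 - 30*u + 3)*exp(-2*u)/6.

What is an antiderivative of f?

Recognize the product-rule pattern: f = v'r + vr' with v = u**3/6 + u**2/4 - 9*u/4 - 7/8, r = exp(-2*u), so integration by parts undoes it.
Check: d/du[(4*u**3 + 6*u**2 - 54*u - 21)*exp(-2*u)/24] = (-2*u**3 + 30*u - 3)*exp(-2*u)/6, which equals f(u).

An antiderivative is F(u) = (4*u**3 + 6*u**2 - 54*u - 21)*exp(-2*u)/24.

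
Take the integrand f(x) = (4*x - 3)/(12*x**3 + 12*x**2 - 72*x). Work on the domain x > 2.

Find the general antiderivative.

The denominator factors as 12*x*(x - 2)*(x + 3); partial fractions split f into directly integrable pieces: -1/(12*(x + 3)) + 1/(24*(x - 2)) + 1/(24*x).
Check: d/dx[-log(x + 3)/12 + log(x**2 - 2*x)/24] = (4*x - 3)/(12*x**3 + 12*x**2 - 72*x) = f(x).

F(x) = -log(x + 3)/12 + log(x**2 - 2*x)/24 + C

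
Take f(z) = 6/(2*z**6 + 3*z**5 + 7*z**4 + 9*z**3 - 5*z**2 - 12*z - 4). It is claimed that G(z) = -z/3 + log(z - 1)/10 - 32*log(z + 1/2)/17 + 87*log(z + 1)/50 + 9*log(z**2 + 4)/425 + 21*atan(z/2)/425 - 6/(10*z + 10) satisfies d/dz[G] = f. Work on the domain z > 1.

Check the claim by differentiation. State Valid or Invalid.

Invalid: d/dz[G] - f = -1/3, which is not 0.

d/dz[G] = (-2*z**6 - 3*z**5 - 7*z**4 - 9*z**3 + 5*z**2 + 12*z + 22)/(6*z**6 + 9*z**5 + 21*z**4 + 27*z**3 - 15*z**2 - 36*z - 12)
d/dz[G] - f(z) = -1/3 != 0.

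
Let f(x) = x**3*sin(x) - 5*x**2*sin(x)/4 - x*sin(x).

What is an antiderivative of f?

An antiderivative is F(x) = -(4*x**3*cos(x) - 12*x**2*sin(x) - 5*x**2*cos(x) + 10*x*sin(x) - 28*x*cos(x) + 28*sin(x) + 10*cos(x))/4.

The integrand splits into summands that can be handled one at a time.
Check: d/dx[-(4*x**3*cos(x) - 12*x**2*sin(x) - 5*x**2*cos(x) + 10*x*sin(x) - 28*x*cos(x) + 28*sin(x) + 10*cos(x))/4] = x**3*sin(x) - 5*x**2*sin(x)/4 - x*sin(x) = f(x).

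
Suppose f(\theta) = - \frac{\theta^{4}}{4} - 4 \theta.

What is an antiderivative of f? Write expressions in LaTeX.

Integrate term by term and add the pieces.
Check: d/d\theta[- \frac{\theta^{5}}{20} - 2 \theta^{2}] = - \frac{\theta^{4}}{4} - 4 \theta = f(\theta).

An antiderivative is F(\theta) = - \frac{\theta^{5}}{20} - 2 \theta^{2}.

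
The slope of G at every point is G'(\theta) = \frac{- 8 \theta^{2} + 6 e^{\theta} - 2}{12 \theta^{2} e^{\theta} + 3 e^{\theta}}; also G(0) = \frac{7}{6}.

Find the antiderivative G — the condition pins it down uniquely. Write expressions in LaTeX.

G(\theta) = \operatorname{atan}{\left(2 \theta \right)} + \frac{1}{2} + \frac{2 e^{- \theta}}{3}

Since d/d\theta undoes antidifferentiation here, G(\theta) must give back the stated G'(\theta).
A general antiderivative is \operatorname{atan}{\left(2 \theta \right)} + \frac{2 e^{- \theta}}{3} + C.
The condition gives C = \frac{7}{6} - (\frac{2}{3}) = \frac{1}{2}.
So G(\theta) = \operatorname{atan}{\left(2 \theta \right)} + \frac{1}{2} + \frac{2 e^{- \theta}}{3}.
Check: d/d\theta[\operatorname{atan}{\left(2 \theta \right)} + \frac{1}{2} + \frac{2 e^{- \theta}}{3}] = \frac{- 8 \theta^{2} + 6 e^{\theta} - 2}{12 \theta^{2} e^{\theta} + 3 e^{\theta}} = G'(\theta).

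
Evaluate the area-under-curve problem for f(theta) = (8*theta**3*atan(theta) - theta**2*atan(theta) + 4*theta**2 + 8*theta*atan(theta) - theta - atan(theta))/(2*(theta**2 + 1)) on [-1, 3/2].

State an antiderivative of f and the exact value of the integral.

Antiderivative: F(theta) = 2*theta**2*atan(theta) - theta*atan(theta)/2; value = 5*pi/8 + 15*atan(3/2)/4

Recognize the product-rule pattern: f = u'v + uv' with u = 2*theta**2 - theta/2, v = atan(theta), so integration by parts undoes it.
F(theta) = 2*theta**2*atan(theta) - theta*atan(theta)/2 is an antiderivative of f.
Check: d/dtheta[2*theta**2*atan(theta) - theta*atan(theta)/2] = (8*theta**3*atan(theta) - theta**2*atan(theta) + 4*theta**2 + 8*theta*atan(theta) - theta - atan(theta))/(2*theta**2 + 2), which equals f(theta).
F(3/2) = 15*atan(3/2)/4; F(-1) = -5*pi/8.
Integral = F(3/2) - F(-1) = 5*pi/8 + 15*atan(3/2)/4.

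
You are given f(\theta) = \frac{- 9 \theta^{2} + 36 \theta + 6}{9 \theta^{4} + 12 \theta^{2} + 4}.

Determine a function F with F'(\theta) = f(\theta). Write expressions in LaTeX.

f has the shape u'v + uv' for u = \frac{1}{\frac{\theta^{2}}{2} + \frac{1}{3}} and v = \frac{\theta}{2} - 1 — it is the derivative of the product u*v.
Check: d/d\theta[\frac{3 \left(\theta - 2\right)}{3 \theta^{2} + 2}] = \frac{- 9 \theta^{2} + 36 \theta + 6}{9 \theta^{4} + 12 \theta^{2} + 4} = f(\theta).

An antiderivative is F(\theta) = \frac{3 \left(\theta - 2\right)}{3 \theta^{2} + 2}.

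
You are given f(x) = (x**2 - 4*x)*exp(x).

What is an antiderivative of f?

An antiderivative is F(x) = x**2*exp(x) - 6*x*exp(x) + 6*exp(x).

Recognize the product-rule pattern: f = u'v + uv' with u = x**2 - 6*x + 6, v = exp(x), so integration by parts undoes it.
Check: d/dx[x**2*exp(x) - 6*x*exp(x) + 6*exp(x)] = x**2*exp(x) - 4*x*exp(x), which equals f(x).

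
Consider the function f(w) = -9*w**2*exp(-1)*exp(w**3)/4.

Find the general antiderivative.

f matches the chain-rule pattern g'(h)*h' with inner function h(w) = w**3 - 1; substituting u = h(w) collapses the integral.
Check: d/dw[-3*exp(-1)*exp(w**3)/4] = -9*w**2*exp(-1)*exp(w**3)/4 = f(w).

F(w) = -3*exp(-1)*exp(w**3)/4 + C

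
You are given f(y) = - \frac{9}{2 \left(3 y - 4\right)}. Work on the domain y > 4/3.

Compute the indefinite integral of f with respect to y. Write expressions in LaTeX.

Since d/dy undoes antidifferentiation here, F'(y) = f(y) is required of F(y).
Check: d/dy[- \frac{3 \log{\left(\frac{3 y}{2} - 2 \right)}}{2}] = - \frac{9}{6 y - 8}, which equals f(y).

F(y) = - \frac{3 \log{\left(\frac{3 y}{2} - 2 \right)}}{2} + C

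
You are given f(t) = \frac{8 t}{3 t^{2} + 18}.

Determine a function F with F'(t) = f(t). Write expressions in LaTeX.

An antiderivative is F(t) = \frac{4 \log{\left(\frac{t^{2}}{2} + 3 \right)}}{3}.

The substitution u = \frac{t^{2}}{2} + 3 works: f is exactly (dF/du)*(du/dt) for that inner function.
Check: d/dt[\frac{4 \log{\left(\frac{t^{2}}{2} + 3 \right)}}{3}] = \frac{8 t}{3 t^{2} + 18} = f(t).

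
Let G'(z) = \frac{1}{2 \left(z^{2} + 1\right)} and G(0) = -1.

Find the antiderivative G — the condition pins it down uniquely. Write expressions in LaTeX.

G(z) = \frac{\operatorname{atan}{\left(z \right)}}{2} - 1

A candidate passes only if d/dz[G] lands on the given G'(z) exactly.
A general antiderivative is \frac{\operatorname{atan}{\left(z \right)}}{2} + C.
The condition gives C = -1 - (0) = -1.
So G(z) = \frac{\operatorname{atan}{\left(z \right)}}{2} - 1.
Check: d/dz[\frac{\operatorname{atan}{\left(z \right)}}{2} - 1] = \frac{1}{2 z^{2} + 2}, which equals G'(z).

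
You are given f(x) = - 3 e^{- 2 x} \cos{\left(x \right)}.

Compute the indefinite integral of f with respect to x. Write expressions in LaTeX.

F(x) = - \frac{3 e^{- 2 x} \sin{\left(x \right)}}{5} + \frac{6 e^{- 2 x} \cos{\left(x \right)}}{5} + C

Differentiate the proposed F(x) back; it has to land on f(x) exactly.
Check: d/dx[- \frac{3 e^{- 2 x} \sin{\left(x \right)}}{5} + \frac{6 e^{- 2 x} \cos{\left(x \right)}}{5}] = - 3 e^{- 2 x} \cos{\left(x \right)} = f(x).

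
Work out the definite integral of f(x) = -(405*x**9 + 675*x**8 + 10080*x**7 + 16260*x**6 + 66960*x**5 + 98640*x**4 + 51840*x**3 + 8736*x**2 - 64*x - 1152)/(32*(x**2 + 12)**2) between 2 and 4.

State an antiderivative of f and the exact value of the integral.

A candidate is checked by its d/dx: the result must match f(x).
F(x) = (3*x/2 - 1/2)/(x**2/2 + 6) + 5*(-3*x**2/4 - x/2)**3 is an antiderivative of f.
Check: d/dx[(3*x/2 - 1/2)/(x**2/2 + 6) + 5*(-3*x**2/4 - x/2)**3] = (-405*x**9 - 675*x**8 - 10080*x**7 - 16260*x**6 - 66960*x**5 - 98640*x**4 - 51840*x**3 - 8736*x**2 + 64*x + 1152)/(32*x**4 + 768*x**2 + 4608), which equals f(x).
F(4) = -384149/28; F(2) = -5115/16.
Integral = F(4) - F(2) = -1500791/112.

Antiderivative: F(x) = (3*x/2 - 1/2)/(x**2/2 + 6) + 5*(-3*x**2/4 - x/2)**3; value = -1500791/112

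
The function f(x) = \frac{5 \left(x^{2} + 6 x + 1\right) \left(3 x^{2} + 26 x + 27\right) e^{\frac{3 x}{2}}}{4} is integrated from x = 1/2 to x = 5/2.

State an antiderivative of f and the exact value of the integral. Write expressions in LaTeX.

Antiderivative: F(x) = \frac{5 x^{4} e^{\frac{3 x}{2}}}{2} + 30 x^{3} e^{\frac{3 x}{2}} + 95 x^{2} e^{\frac{3 x}{2}} + 30 x e^{\frac{3 x}{2}} + \frac{5 e^{\frac{3 x}{2}}}{2}; value = - \frac{1445 e^{\frac{3}{4}}}{32} + \frac{39605 e^{\frac{15}{4}}}{32}

Recognize the product-rule pattern: f = u'v + uv' with u = 10 \left(- \frac{x^{2}}{2} - 3 x - \frac{1}{2}\right)^{2}, v = e^{\frac{3 x}{2}}, so integration by parts undoes it.
F(x) = \frac{5 x^{4} e^{\frac{3 x}{2}}}{2} + 30 x^{3} e^{\frac{3 x}{2}} + 95 x^{2} e^{\frac{3 x}{2}} + 30 x e^{\frac{3 x}{2}} + \frac{5 e^{\frac{3 x}{2}}}{2} is an antiderivative of f.
Check: d/dx[\frac{5 x^{4} e^{\frac{3 x}{2}}}{2} + 30 x^{3} e^{\frac{3 x}{2}} + 95 x^{2} e^{\frac{3 x}{2}} + 30 x e^{\frac{3 x}{2}} + \frac{5 e^{\frac{3 x}{2}}}{2}] = \frac{15 x^{4} e^{\frac{3 x}{2}}}{4} + 55 x^{3} e^{\frac{3 x}{2}} + \frac{465 x^{2} e^{\frac{3 x}{2}}}{2} + 235 x e^{\frac{3 x}{2}} + \frac{135 e^{\frac{3 x}{2}}}{4}, which equals f(x).
F(5/2) = \frac{39605 e^{\frac{15}{4}}}{32}; F(1/2) = \frac{1445 e^{\frac{3}{4}}}{32}.
Integral = F(5/2) - F(1/2) = - \frac{1445 e^{\frac{3}{4}}}{32} + \frac{39605 e^{\frac{15}{4}}}{32}.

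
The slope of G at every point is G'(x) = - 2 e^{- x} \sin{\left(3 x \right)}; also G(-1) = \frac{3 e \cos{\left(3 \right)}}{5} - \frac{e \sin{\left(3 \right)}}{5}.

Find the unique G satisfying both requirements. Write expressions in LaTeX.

G(x) = \frac{e^{- x} \sin{\left(3 x \right)}}{5} + \frac{3 e^{- x} \cos{\left(3 x \right)}}{5}

Recover the given G'(x) by differentiating a candidate G(x); any mismatch rules it out.
A general antiderivative is \frac{e^{- x} \sin{\left(3 x \right)}}{5} + \frac{3 e^{- x} \cos{\left(3 x \right)}}{5} + C.
The condition gives C = \frac{3 e \cos{\left(3 \right)}}{5} - \frac{e \sin{\left(3 \right)}}{5} - (\frac{3 e \cos{\left(3 \right)}}{5} - \frac{e \sin{\left(3 \right)}}{5}) = 0.
So G(x) = \frac{e^{- x} \sin{\left(3 x \right)}}{5} + \frac{3 e^{- x} \cos{\left(3 x \right)}}{5}.
Check: d/dx[\frac{e^{- x} \sin{\left(3 x \right)}}{5} + \frac{3 e^{- x} \cos{\left(3 x \right)}}{5}] = - 2 e^{- x} \sin{\left(3 x \right)} = G'(x).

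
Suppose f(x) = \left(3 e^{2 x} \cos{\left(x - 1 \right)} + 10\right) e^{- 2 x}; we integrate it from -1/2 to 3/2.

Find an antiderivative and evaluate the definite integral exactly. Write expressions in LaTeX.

Differentiate the proposed F(x) back; it has to land on f(x) exactly.
F(x) = 3 \sin{\left(x - 1 \right)} - 5 e^{- 2 x} is an antiderivative of f.
Check: d/dx[3 \sin{\left(x - 1 \right)} - 5 e^{- 2 x}] = \left(3 e^{2 x} \cos{\left(x - 1 \right)} + 10\right) e^{- 2 x} = f(x).
F(3/2) = - \frac{5}{e^{3}} + 3 \sin{\left(\frac{1}{2} \right)}; F(-1/2) = - 5 e - 3 \sin{\left(\frac{3}{2} \right)}.
Integral = F(3/2) - F(-1/2) = - \frac{5}{e^{3}} + 3 \sin{\left(\frac{1}{2} \right)} + 3 \sin{\left(\frac{3}{2} \right)} + 5 e.

Antiderivative: F(x) = 3 \sin{\left(x - 1 \right)} - 5 e^{- 2 x}; value = - \frac{5}{e^{3}} + 3 \sin{\left(\frac{1}{2} \right)} + 3 \sin{\left(\frac{3}{2} \right)} + 5 e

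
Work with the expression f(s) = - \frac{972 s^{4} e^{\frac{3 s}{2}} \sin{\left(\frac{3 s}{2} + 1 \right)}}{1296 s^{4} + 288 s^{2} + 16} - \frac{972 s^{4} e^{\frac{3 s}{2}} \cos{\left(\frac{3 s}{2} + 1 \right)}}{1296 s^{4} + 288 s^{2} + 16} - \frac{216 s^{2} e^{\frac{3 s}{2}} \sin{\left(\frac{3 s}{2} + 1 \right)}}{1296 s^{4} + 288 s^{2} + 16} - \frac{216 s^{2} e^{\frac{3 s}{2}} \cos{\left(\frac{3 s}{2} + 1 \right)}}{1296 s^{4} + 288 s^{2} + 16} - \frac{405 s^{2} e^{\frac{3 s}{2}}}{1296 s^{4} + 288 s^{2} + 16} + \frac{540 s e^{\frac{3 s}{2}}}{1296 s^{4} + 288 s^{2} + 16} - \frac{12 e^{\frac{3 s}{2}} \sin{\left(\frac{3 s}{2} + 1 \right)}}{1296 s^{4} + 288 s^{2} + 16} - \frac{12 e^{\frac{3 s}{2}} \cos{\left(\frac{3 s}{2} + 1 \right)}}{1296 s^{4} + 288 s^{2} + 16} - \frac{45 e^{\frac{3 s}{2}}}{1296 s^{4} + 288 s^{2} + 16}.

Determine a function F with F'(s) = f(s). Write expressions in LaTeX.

Recognize the product-rule pattern: f = u'v + uv' with u = - \frac{\sin{\left(\frac{3 s}{2} + 1 \right)}}{2} - \frac{5}{8 \left(3 s^{2} + \frac{1}{3}\right)}, v = e^{\frac{3 s}{2}}, so integration by parts undoes it.
Check: d/ds[- \frac{\left(36 s^{2} \sin{\left(\frac{3 s}{2} + 1 \right)} + 4 \sin{\left(\frac{3 s}{2} + 1 \right)} + 15\right) e^{\frac{3 s}{2}}}{8 \left(9 s^{2} + 1\right)}] = \frac{- 972 s^{4} e^{\frac{3 s}{2}} \sin{\left(\frac{3 s}{2} + 1 \right)} - 972 s^{4} e^{\frac{3 s}{2}} \cos{\left(\frac{3 s}{2} + 1 \right)} - 216 s^{2} e^{\frac{3 s}{2}} \sin{\left(\frac{3 s}{2} + 1 \right)} - 216 s^{2} e^{\frac{3 s}{2}} \cos{\left(\frac{3 s}{2} + 1 \right)} - 405 s^{2} e^{\frac{3 s}{2}} + 540 s e^{\frac{3 s}{2}} - 12 e^{\frac{3 s}{2}} \sin{\left(\frac{3 s}{2} + 1 \right)} - 12 e^{\frac{3 s}{2}} \cos{\left(\frac{3 s}{2} + 1 \right)} - 45 e^{\frac{3 s}{2}}}{1296 s^{4} + 288 s^{2} + 16}, which equals f(s).

An antiderivative is F(s) = - \frac{\left(36 s^{2} \sin{\left(\frac{3 s}{2} + 1 \right)} + 4 \sin{\left(\frac{3 s}{2} + 1 \right)} + 15\right) e^{\frac{3 s}{2}}}{8 \left(9 s^{2} + 1\right)}.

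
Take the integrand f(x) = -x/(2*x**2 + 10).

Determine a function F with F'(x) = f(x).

The substitution u = x**2 + 5 works: f is exactly (dF/du)*(du/dx) for that inner function.
Check: d/dx[-log(x**2 + 5)/4] = -x/(2*x**2 + 10) = f(x).

An antiderivative is F(x) = -log(x**2 + 5)/4.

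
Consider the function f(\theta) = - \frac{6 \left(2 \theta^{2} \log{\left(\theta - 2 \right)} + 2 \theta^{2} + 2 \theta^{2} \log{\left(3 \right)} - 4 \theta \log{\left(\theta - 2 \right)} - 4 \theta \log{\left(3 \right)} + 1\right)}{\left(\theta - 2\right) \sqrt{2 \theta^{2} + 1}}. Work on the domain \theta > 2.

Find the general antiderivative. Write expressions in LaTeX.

F(\theta) = - 6 \sqrt{2 \theta^{2} + 1} \log{\left(3 \theta - 6 \right)} + C

f has the shape u'v + uv' for u = - 6 \sqrt{2 \theta^{2} + 1} and v = \log{\left(3 \theta - 6 \right)} — it is the derivative of the product u*v.
Check: d/d\theta[- 6 \sqrt{2 \theta^{2} + 1} \log{\left(3 \theta - 6 \right)}] = \frac{- 12 \theta^{2} \log{\left(\theta - 2 \right)} - 12 \theta^{2} \log{\left(3 \right)} - 12 \theta^{2} + 24 \theta \log{\left(\theta - 2 \right)} + 24 \theta \log{\left(3 \right)} - 6}{\theta \sqrt{2 \theta^{2} + 1} - 2 \sqrt{2 \theta^{2} + 1}}, which equals f(\theta).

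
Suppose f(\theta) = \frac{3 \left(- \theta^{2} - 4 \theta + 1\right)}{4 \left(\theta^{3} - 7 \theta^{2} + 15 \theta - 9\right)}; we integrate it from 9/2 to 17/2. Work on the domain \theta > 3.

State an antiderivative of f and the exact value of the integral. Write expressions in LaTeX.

Antiderivative: F(\theta) = \frac{- 3 \theta \log{\left(\theta - 1 \right)} + 9 \log{\left(\theta - 1 \right)} + 30}{4 \theta - 12}; value = - \frac{40}{11} - \frac{3 \log{\left(\frac{15}{2} \right)}}{4} + \frac{3 \log{\left(\frac{7}{2} \right)}}{4}

The denominator factors as 4 \left(\theta - 3\right)^{2} \left(\theta - 1\right); partial fractions split f into directly integrable pieces: - \frac{3}{4 \left(\theta - 1\right)} - \frac{15}{2 \left(\theta - 3\right)^{2}}.
F(\theta) = \frac{- 3 \theta \log{\left(\theta - 1 \right)} + 9 \log{\left(\theta - 1 \right)} + 30}{4 \theta - 12} is an antiderivative of f.
Check: d/d\theta[\frac{- 3 \theta \log{\left(\theta - 1 \right)} + 9 \log{\left(\theta - 1 \right)} + 30}{4 \theta - 12}] = \frac{- 3 \theta^{2} - 12 \theta + 3}{4 \theta^{3} - 28 \theta^{2} + 60 \theta - 36}, which equals f(\theta).
F(17/2) = \frac{15}{11} - \frac{3 \log{\left(\frac{15}{2} \right)}}{4}; F(9/2) = 5 - \frac{3 \log{\left(\frac{7}{2} \right)}}{4}.
Integral = F(17/2) - F(9/2) = - \frac{40}{11} - \frac{3 \log{\left(\frac{15}{2} \right)}}{4} + \frac{3 \log{\left(\frac{7}{2} \right)}}{4}.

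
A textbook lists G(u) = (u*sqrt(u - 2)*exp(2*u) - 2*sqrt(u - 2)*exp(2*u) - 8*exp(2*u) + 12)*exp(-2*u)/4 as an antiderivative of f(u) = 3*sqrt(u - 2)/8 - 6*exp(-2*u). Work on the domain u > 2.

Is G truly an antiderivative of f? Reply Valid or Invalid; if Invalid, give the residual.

d/du[G] = (3*u*exp(2*u) - 48*sqrt(u - 2) - 6*exp(2*u))*exp(-2*u)/(8*sqrt(u - 2))
This equals f(u) exactly, so the claim holds.

Valid: G'(u) = f(u).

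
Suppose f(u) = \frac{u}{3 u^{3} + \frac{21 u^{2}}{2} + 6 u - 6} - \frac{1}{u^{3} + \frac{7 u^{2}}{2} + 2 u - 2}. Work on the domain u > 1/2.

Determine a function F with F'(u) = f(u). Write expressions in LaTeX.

Factor the denominator (3 \left(u + 2\right)^{2} \left(2 u - 1\right)) and decompose: f = - \frac{4}{15 \left(2 u - 1\right)} + \frac{2}{15 \left(u + 2\right)} + \frac{2}{3 \left(u + 2\right)^{2}}; each piece integrates to a log, atan, or power term.
Check: d/du[- \frac{2 \log{\left(u - \frac{1}{2} \right)}}{15} + \frac{2 \log{\left(u + 2 \right)}}{15} - \frac{2}{3 u + 6}] = \frac{2 u - 6}{6 u^{3} + 21 u^{2} + 12 u - 12}, which equals f(u).

An antiderivative is F(u) = - \frac{2 \log{\left(u - \frac{1}{2} \right)}}{15} + \frac{2 \log{\left(u + 2 \right)}}{15} - \frac{2}{3 u + 6}.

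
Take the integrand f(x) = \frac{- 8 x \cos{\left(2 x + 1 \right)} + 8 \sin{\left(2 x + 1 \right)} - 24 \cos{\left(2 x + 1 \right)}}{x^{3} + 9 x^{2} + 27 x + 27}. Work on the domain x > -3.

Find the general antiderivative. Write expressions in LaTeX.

F(x) = - \frac{4 \sin{\left(2 x + 1 \right)}}{x^{2} + 6 x + 9} + C

Recognize the product-rule pattern: f = u'v + uv' with u = - \frac{4}{\left(x + 3\right)^{2}}, v = \sin{\left(2 x + 1 \right)}, so integration by parts undoes it.
Check: d/dx[- \frac{4 \sin{\left(2 x + 1 \right)}}{x^{2} + 6 x + 9}] = \frac{- 8 x \cos{\left(2 x + 1 \right)} + 8 \sin{\left(2 x + 1 \right)} - 24 \cos{\left(2 x + 1 \right)}}{x^{3} + 9 x^{2} + 27 x + 27} = f(x).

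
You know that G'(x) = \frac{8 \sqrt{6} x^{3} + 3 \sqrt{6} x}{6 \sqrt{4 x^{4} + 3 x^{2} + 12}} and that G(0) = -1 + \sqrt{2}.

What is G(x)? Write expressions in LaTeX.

G(x) = \frac{\sqrt{6} \sqrt{4 x^{4} + 3 x^{2} + 12} - 6}{6}

G'(x) matches the chain-rule pattern g'(h)*h' with inner function h(x) = \frac{2 x^{4}}{3} + \frac{x^{2}}{2} + 2; substituting u = h(x) collapses the integral.
A general antiderivative is \sqrt{\frac{2 x^{4}}{3} + \frac{x^{2}}{2} + 2} + C.
The condition gives C = -1 + \sqrt{2} - (\sqrt{2}) = -1.
So G(x) = \frac{\sqrt{6} \sqrt{4 x^{4} + 3 x^{2} + 12} - 6}{6}.
Check: d/dx[\frac{\sqrt{6} \sqrt{4 x^{4} + 3 x^{2} + 12} - 6}{6}] = \frac{8 \sqrt{6} x^{3} + 3 \sqrt{6} x}{6 \sqrt{4 x^{4} + 3 x^{2} + 12}} = G'(x).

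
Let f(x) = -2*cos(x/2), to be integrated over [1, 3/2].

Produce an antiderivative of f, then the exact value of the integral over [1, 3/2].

For F(x) to be correct the identity F'(x) - f(x) = 0 must hold.
F(x) = -4*sin(x/2) is an antiderivative of f.
Check: d/dx[-4*sin(x/2)] = -2*cos(x/2) = f(x).
F(3/2) = -4*sin(3/4); F(1) = -4*sin(1/2).
Integral = F(3/2) - F(1) = -4*sin(3/4) + 4*sin(1/2).

Antiderivative: F(x) = -4*sin(x/2); value = -4*sin(3/4) + 4*sin(1/2)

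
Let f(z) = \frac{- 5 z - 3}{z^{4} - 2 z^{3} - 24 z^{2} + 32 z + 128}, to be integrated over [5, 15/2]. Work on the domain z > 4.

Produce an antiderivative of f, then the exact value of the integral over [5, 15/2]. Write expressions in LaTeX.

The denominator factors as \left(z - 4\right)^{2} \left(z + 2\right) \left(z + 4\right); partial fractions split f into directly integrable pieces: - \frac{17}{128 \left(z + 4\right)} + \frac{7}{72 \left(z + 2\right)} + \frac{41}{1152 \left(z - 4\right)} - \frac{23}{48 \left(z - 4\right)^{2}}.
F(z) = \frac{41 \log{\left(z - 4 \right)}}{1152} + \frac{7 \log{\left(z + 2 \right)}}{72} - \frac{17 \log{\left(z + 4 \right)}}{128} + \frac{23}{48 z - 192} is an antiderivative of f.
Check: d/dz[\frac{41 \log{\left(z - 4 \right)}}{1152} + \frac{7 \log{\left(z + 2 \right)}}{72} - \frac{17 \log{\left(z + 4 \right)}}{128} + \frac{23}{48 z - 192}] = \frac{- 5 z - 3}{z^{4} - 2 z^{3} - 24 z^{2} + 32 z + 128} = f(z).
F(15/2) = - \frac{17 \log{\left(\frac{23}{2} \right)}}{128} + \frac{41 \log{\left(\frac{7}{2} \right)}}{1152} + \frac{23}{168} + \frac{7 \log{\left(\frac{19}{2} \right)}}{72}; F(5) = - \frac{17 \log{\left(9 \right)}}{128} + \frac{7 \log{\left(7 \right)}}{72} + \frac{23}{48}.
Integral = F(15/2) - F(5) = - \frac{115}{336} - \frac{17 \log{\left(\frac{23}{2} \right)}}{128} - \frac{7 \log{\left(7 \right)}}{72} + \frac{41 \log{\left(\frac{7}{2} \right)}}{1152} + \frac{7 \log{\left(\frac{19}{2} \right)}}{72} + \frac{17 \log{\left(9 \right)}}{128}.

Antiderivative: F(z) = \frac{41 \log{\left(z - 4 \right)}}{1152} + \frac{7 \log{\left(z + 2 \right)}}{72} - \frac{17 \log{\left(z + 4 \right)}}{128} + \frac{23}{48 z - 192}; value = - \frac{115}{336} - \frac{17 \log{\left(\frac{23}{2} \right)}}{128} - \frac{7 \log{\left(7 \right)}}{72} + \frac{41 \log{\left(\frac{7}{2} \right)}}{1152} + \frac{7 \log{\left(\frac{19}{2} \right)}}{72} + \frac{17 \log{\left(9 \right)}}{128}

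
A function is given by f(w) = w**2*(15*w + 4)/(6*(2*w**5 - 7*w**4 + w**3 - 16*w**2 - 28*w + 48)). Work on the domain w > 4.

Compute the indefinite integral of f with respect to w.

F(w) = (6400*log(w - 4) - 1045*log(w - 1) - 999*log(w + 3/2) - 2178*log(w**2 + 4) + 2442*atan(w/2))/24750 + C

The denominator factors as 6*(w - 4)*(w - 1)*(2*w + 3)*(w**2 + 4); partial fractions split f into directly integrable pieces: -2*(33*w - 37)/(375*(w**2 + 4)) - 111/(1375*(2*w + 3)) - 19/(450*(w - 1)) + 128/(495*(w - 4)).
Check: d/dw[(6400*log(w - 4) - 1045*log(w - 1) - 999*log(w + 3/2) - 2178*log(w**2 + 4) + 2442*atan(w/2))/24750] = (15*w**3 + 4*w**2)/(12*w**5 - 42*w**4 + 6*w**3 - 96*w**2 - 168*w + 288), which equals f(w).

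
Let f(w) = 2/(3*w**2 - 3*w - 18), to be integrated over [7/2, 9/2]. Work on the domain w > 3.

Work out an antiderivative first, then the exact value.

Antiderivative: F(w) = 2*log(w - 3)/15 - 2*log(w + 2)/15; value = -2*log(13/2)/15 + 2*log(3/2)/15 + 2*log(2)/15 + 2*log(11/2)/15

The denominator factors as 3*(w - 3)*(w + 2); partial fractions split f into directly integrable pieces: -2/(15*(w + 2)) + 2/(15*(w - 3)).
F(w) = 2*log(w - 3)/15 - 2*log(w + 2)/15 is an antiderivative of f.
Check: d/dw[2*log(w - 3)/15 - 2*log(w + 2)/15] = 2/(3*w**2 - 3*w - 18) = f(w).
F(9/2) = -2*log(13/2)/15 + 2*log(3/2)/15; F(7/2) = -2*log(11/2)/15 - 2*log(2)/15.
Integral = F(9/2) - F(7/2) = -2*log(13/2)/15 + 2*log(3/2)/15 + 2*log(2)/15 + 2*log(11/2)/15.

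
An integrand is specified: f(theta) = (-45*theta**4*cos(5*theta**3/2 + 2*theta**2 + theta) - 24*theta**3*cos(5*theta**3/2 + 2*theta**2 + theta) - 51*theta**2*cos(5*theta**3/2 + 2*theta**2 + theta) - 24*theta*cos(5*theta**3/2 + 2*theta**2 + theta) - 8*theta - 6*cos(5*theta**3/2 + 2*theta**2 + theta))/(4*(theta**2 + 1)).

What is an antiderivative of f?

A first test for any F(theta): its theta-derivative must equal f(theta) identically.
Check: d/dtheta[-log(3*theta**2 + 3) - 3*sin(5*theta**3/2 + 2*theta**2 + theta)/2] = (-45*theta**4*cos(5*theta**3/2 + 2*theta**2 + theta) - 24*theta**3*cos(5*theta**3/2 + 2*theta**2 + theta) - 51*theta**2*cos(5*theta**3/2 + 2*theta**2 + theta) - 24*theta*cos(5*theta**3/2 + 2*theta**2 + theta) - 8*theta - 6*cos(5*theta**3/2 + 2*theta**2 + theta))/(4*theta**2 + 4), which equals f(theta).

An antiderivative is F(theta) = -log(3*theta**2 + 3) - 3*sin(5*theta**3/2 + 2*theta**2 + theta)/2.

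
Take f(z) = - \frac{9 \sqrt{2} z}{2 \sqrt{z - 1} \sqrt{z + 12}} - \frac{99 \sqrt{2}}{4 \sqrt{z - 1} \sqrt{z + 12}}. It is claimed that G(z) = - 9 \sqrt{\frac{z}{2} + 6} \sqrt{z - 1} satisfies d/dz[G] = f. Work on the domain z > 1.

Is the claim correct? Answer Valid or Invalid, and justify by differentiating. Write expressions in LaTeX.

d/dz[G] = \frac{\sqrt{2} \left(- 18 z - 99\right)}{4 \sqrt{z - 1} \sqrt{z + 12}}
This equals f(z) exactly, so the claim holds.

Valid. The derivative of G reproduces f.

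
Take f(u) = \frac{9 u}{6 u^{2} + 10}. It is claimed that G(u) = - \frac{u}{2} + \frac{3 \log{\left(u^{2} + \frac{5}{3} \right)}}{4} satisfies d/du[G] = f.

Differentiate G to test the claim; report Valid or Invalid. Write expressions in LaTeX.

Invalid: d/du[G] - f = - \frac{1}{2}, which is not 0.

d/du[G] = \frac{- 3 u^{2} + 9 u - 5}{6 u^{2} + 10}
d/du[G] - f(u) = - \frac{1}{2} != 0.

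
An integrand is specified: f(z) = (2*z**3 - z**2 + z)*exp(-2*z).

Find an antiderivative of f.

An antiderivative is F(z) = -(4*z**3 + 4*z**2 + 6*z + 3)*exp(-2*z)/4.

f has the shape u'v + uv' for u = -z**3 - z**2 - 3*z/2 - 3/4 and v = exp(-2*z) — it is the derivative of the product u*v.
Check: d/dz[-(4*z**3 + 4*z**2 + 6*z + 3)*exp(-2*z)/4] = (2*z**3 - z**2 + z)*exp(-2*z) = f(z).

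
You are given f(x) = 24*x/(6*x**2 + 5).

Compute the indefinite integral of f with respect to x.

F(x) = 2*log(3*x**2 + 5/2) + C

f matches the chain-rule pattern g'(h)*h' with inner function h(x) = 3*x**2 + 5/2; substituting u = h(x) collapses the integral.
Check: d/dx[2*log(3*x**2 + 5/2)] = 24*x/(6*x**2 + 5) = f(x).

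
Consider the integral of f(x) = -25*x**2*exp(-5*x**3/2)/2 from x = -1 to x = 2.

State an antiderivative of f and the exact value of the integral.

Antiderivative: F(x) = 5*exp(-5*x**3/2)/3; value = -5*exp(5/2)/3 + 5*exp(-20)/3

The substitution u = -5*x**3/2 works: f is exactly (dF/du)*(du/dx) for that inner function.
F(x) = 5*exp(-5*x**3/2)/3 is an antiderivative of f.
Check: d/dx[5*exp(-5*x**3/2)/3] = -25*x**2*exp(-5*x**3/2)/2 = f(x).
F(2) = 5*exp(-20)/3; F(-1) = 5*exp(5/2)/3.
Integral = F(2) - F(-1) = -5*exp(5/2)/3 + 5*exp(-20)/3.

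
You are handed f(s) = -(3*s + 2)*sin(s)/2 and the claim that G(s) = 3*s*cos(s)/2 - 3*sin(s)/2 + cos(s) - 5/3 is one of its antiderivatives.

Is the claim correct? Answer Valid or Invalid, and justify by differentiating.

d/ds[G] = -3*s*sin(s)/2 - sin(s)
This equals f(s) exactly, so the claim holds.

Valid. The derivative of G reproduces f.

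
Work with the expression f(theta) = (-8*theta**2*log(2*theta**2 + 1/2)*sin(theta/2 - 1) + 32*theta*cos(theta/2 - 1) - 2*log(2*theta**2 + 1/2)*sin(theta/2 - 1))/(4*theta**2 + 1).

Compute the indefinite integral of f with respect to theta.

F(theta) = 4*log(2*theta**2 + 1/2)*cos(theta/2 - 1) + C

Recognize the product-rule pattern: f = u'v + uv' with u = 4*cos(theta/2 - 1), v = log(2*theta**2 + 1/2), so integration by parts undoes it.
Check: d/dtheta[4*log(2*theta**2 + 1/2)*cos(theta/2 - 1)] = (-8*theta**2*log(2*theta**2 + 1/2)*sin(theta/2 - 1) + 32*theta*cos(theta/2 - 1) - 2*log(2*theta**2 + 1/2)*sin(theta/2 - 1))/(4*theta**2 + 1) = f(theta).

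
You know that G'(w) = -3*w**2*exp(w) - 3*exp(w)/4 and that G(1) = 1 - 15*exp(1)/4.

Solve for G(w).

G(w) = -3*w**2*exp(w) + 6*w*exp(w) - 27*exp(w)/4 + 1

G'(w) has the shape u'v + uv' for u = -3*w**2 + 6*w - 27/4 and v = exp(w) — it is the derivative of the product u*v.
A general antiderivative is (-12*w**2 + 24*w - 27)*exp(w)/4 + C.
The condition gives C = 1 - 15*exp(1)/4 - (-15*exp(1)/4) = 1.
So G(w) = -3*w**2*exp(w) + 6*w*exp(w) - 27*exp(w)/4 + 1.
Check: d/dw[-3*w**2*exp(w) + 6*w*exp(w) - 27*exp(w)/4 + 1] = -3*w**2*exp(w) - 3*exp(w)/4 = G'(w).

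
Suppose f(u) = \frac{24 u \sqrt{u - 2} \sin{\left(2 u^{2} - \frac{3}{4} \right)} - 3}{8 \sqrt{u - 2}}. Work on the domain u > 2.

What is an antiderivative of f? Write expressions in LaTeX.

An antiderivative is F(u) = \frac{3 \left(- \sqrt{u - 2} - \cos{\left(2 u^{2} - \frac{3}{4} \right)}\right)}{4}.

An antiderivative F(u) passes only if d/du[F] lands on f(u) exactly.
Check: d/du[\frac{3 \left(- \sqrt{u - 2} - \cos{\left(2 u^{2} - \frac{3}{4} \right)}\right)}{4}] = \frac{24 u \sqrt{u - 2} \sin{\left(2 u^{2} - \frac{3}{4} \right)} - 3}{8 \sqrt{u - 2}} = f(u).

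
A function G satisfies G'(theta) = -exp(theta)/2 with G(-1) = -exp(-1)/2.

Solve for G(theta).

G(theta) = -exp(theta)/2

Any candidate G(theta) must reproduce the stated G'(theta) exactly.
A general antiderivative is -exp(theta)/2 + C.
The condition gives C = -exp(-1)/2 - (-exp(-1)/2) = 0.
So G(theta) = -exp(theta)/2.
Check: d/dtheta[-exp(theta)/2] = -exp(theta)/2 = G'(theta).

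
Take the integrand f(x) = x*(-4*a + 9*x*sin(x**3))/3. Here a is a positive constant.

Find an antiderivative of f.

Differentiate the proposed F(x) back; it has to land on f(x) exactly.
Check: d/dx[-2*a*x**2/3 - cos(x**3)] = -4*a*x/3 + 3*x**2*sin(x**3), which equals f(x).

An antiderivative is F(x) = -2*a*x**2/3 - cos(x**3).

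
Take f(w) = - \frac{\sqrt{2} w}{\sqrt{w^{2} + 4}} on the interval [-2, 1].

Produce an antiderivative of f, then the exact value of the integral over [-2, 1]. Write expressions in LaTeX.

The substitution u = \frac{w^{2}}{2} + 2 works: f is exactly (dF/du)*(du/dw) for that inner function.
F(w) = - 2 \sqrt{\frac{w^{2}}{2} + 2} is an antiderivative of f.
Check: d/dw[- 2 \sqrt{\frac{w^{2}}{2} + 2}] = - \frac{\sqrt{2} w}{\sqrt{w^{2} + 4}} = f(w).
F(1) = - \sqrt{10}; F(-2) = -4.
Integral = F(1) - F(-2) = 4 - \sqrt{10}.

Antiderivative: F(w) = - 2 \sqrt{\frac{w^{2}}{2} + 2}; value = 4 - \sqrt{10}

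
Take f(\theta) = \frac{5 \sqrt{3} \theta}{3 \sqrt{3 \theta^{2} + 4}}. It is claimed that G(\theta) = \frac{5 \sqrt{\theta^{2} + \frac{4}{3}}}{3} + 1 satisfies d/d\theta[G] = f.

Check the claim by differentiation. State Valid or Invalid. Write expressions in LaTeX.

d/d\theta[G] = \frac{5 \sqrt{3} \theta}{3 \sqrt{3 \theta^{2} + 4}}
This equals f(\theta) exactly, so the claim holds.

Valid - the claim checks out under differentiation.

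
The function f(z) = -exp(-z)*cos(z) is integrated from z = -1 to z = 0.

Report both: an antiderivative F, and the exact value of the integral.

Whatever form F(z) takes, F'(z) = f(z) is non-negotiable.
F(z) = -exp(-z)*sin(z)/2 + exp(-z)*cos(z)/2 is an antiderivative of f.
Check: d/dz[-exp(-z)*sin(z)/2 + exp(-z)*cos(z)/2] = -exp(-z)*cos(z) = f(z).
F(0) = 1/2; F(-1) = exp(1)*cos(1)/2 + exp(1)*sin(1)/2.
Integral = F(0) - F(-1) = -exp(1)*sin(1)/2 - exp(1)*cos(1)/2 + 1/2.

Antiderivative: F(z) = -exp(-z)*sin(z)/2 + exp(-z)*cos(z)/2; value = -exp(1)*sin(1)/2 - exp(1)*cos(1)/2 + 1/2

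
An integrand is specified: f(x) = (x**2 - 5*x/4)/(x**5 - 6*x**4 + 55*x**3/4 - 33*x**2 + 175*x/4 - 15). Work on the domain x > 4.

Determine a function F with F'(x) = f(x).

The denominator factors as (x - 4)*(2*x - 3)*(2*x - 1)*(x**2 + 5); partial fractions split f into directly integrable pieces: -5*(16*x + 169)/(4263*(x**2 + 5)) - 2/(49*(2*x - 1)) - 6/(145*(2*x - 3)) + 44/(735*(x - 4)).
Check: d/dx[-(-1276*log(x - 4) + 441*log(x - 3/2) + 435*log(x - 1/2) + 200*log(x**2 + 5) + 845*sqrt(5)*atan(sqrt(5)*x/5))/21315] = (4*x**2 - 5*x)/(4*x**5 - 24*x**4 + 55*x**3 - 132*x**2 + 175*x - 60), which equals f(x).

An antiderivative is F(x) = -(-1276*log(x - 4) + 441*log(x - 3/2) + 435*log(x - 1/2) + 200*log(x**2 + 5) + 845*sqrt(5)*atan(sqrt(5)*x/5))/21315.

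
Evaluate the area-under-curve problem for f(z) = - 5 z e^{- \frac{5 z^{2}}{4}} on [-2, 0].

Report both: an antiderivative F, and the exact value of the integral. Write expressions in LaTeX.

f matches the chain-rule pattern g'(h)*h' with inner function h(z) = - \frac{5 z^{2}}{4}; substituting u = h(z) collapses the integral.
F(z) = 2 e^{- \frac{5 z^{2}}{4}} is an antiderivative of f.
Check: d/dz[2 e^{- \frac{5 z^{2}}{4}}] = - 5 z e^{- \frac{5 z^{2}}{4}} = f(z).
F(0) = 2; F(-2) = \frac{2}{e^{5}}.
Integral = F(0) - F(-2) = 2 - \frac{2}{e^{5}}.

Antiderivative: F(z) = 2 e^{- \frac{5 z^{2}}{4}}; value = 2 - \frac{2}{e^{5}}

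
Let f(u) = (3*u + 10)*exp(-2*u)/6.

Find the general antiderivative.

f has the shape v'r + vr' for v = -u/4 - 23/24 and r = exp(-2*u) — it is the derivative of the product v*r.
Check: d/du[(-6*u - 23)*exp(-2*u)/24] = (3*u + 10)*exp(-2*u)/6 = f(u).

F(u) = (-6*u - 23)*exp(-2*u)/24 + C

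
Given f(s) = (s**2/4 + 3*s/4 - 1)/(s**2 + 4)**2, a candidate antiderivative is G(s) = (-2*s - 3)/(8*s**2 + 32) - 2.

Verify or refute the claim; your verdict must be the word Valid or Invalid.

d/ds[G] = (s**2 + 3*s - 4)/(4*s**4 + 32*s**2 + 64)
This equals f(s) exactly, so the claim holds.

Valid - the claim checks out under differentiation.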